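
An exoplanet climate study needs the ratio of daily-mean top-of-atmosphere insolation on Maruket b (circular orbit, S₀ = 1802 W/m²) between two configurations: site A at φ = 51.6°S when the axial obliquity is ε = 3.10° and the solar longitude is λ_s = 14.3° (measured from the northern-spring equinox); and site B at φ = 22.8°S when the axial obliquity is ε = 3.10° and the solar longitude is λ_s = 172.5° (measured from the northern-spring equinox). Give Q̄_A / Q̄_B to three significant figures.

— Configuration A (φ=-51.6°):
Solar declination: sin δ = sin ε · sin λ_s = sin 3.10° × sin 14.3° = 0.01336, so δ = +0.765°.
cos H₀ = −tan(-51.6°) tan(+0.765°) = 0.0169, H₀ = 1.5539 rad.
Bracket: H₀ sin φ sin δ + cos φ cos δ sin H₀ = 1.5539×-0.78369×0.01336 + 0.62115×0.99991×0.99986 = -0.016269 + 0.621007 = 0.604738.
Q̄ = (S₀/π) × [bracket] = (1802/π) × 0.604738 = 346.87 W/m².
— Configuration B (φ=-22.8°):
Solar declination: sin δ = sin ε · sin λ_s = sin 3.10° × sin 172.5° = 0.00706, so δ = +0.404°.
cos H₀ = −tan(-22.8°) tan(+0.404°) = 0.0030, H₀ = 1.5678 rad.
Bracket: H₀ sin φ sin δ + cos φ cos δ sin H₀ = 1.5678×-0.38752×0.00706 + 0.92186×0.99998×1.00000 = -0.004289 + 0.921842 = 0.917553.
Q̄ = (S₀/π) × [bracket] = (1802/π) × 0.917553 = 526.30 W/m².
Ratio Q̄_A / Q̄_B = 346.87 / 526.30 = 0.6591.

Q̄_A / Q̄_B ≈ 0.659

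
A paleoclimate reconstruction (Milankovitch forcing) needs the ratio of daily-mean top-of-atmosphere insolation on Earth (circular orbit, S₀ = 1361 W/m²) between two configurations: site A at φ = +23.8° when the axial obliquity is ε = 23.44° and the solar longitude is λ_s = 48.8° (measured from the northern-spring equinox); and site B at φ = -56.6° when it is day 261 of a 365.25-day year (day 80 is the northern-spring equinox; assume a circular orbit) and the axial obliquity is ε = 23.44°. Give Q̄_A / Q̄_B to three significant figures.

Q̄_A / Q̄_B ≈ 2.00

— Configuration A (φ=+23.8°):
Solar declination: sin δ = sin ε · sin λ_s = sin 23.44° × sin 48.8° = 0.29930, so δ = +17.416°.
cos H₀ = −tan(+23.8°) tan(+17.416°) = -0.1384, H₀ = 1.7096 rad.
Bracket: H₀ sin φ sin δ + cos φ cos δ sin H₀ = 1.7096×0.40355×0.29930 + 0.91496×0.95416×0.99038 = 0.206490 + 0.864620 = 1.071110.
Q̄ = (S₀/π) × [bracket] = (1361/π) × 1.071110 = 464.03 W/m².
— Configuration B (φ=-56.6°):
Solar longitude: λ_s = 360° × (261 − 80)/365.25 = 178.398°.
sin δ = sin 23.44° × sin 178.398° = 0.01112, so δ = +0.637°.
cos H₀ = −tan(-56.6°) tan(+0.637°) = 0.0169, H₀ = 1.5539 rad.
Bracket: H₀ sin φ sin δ + cos φ cos δ sin H₀ = 1.5539×-0.83485×0.01112 + 0.55048×0.99994×0.99986 = -0.014426 + 0.550370 = 0.535944.
Q̄ = (S₀/π) × [bracket] = (1361/π) × 0.535944 = 232.18 W/m².
Ratio Q̄_A / Q̄_B = 464.03 / 232.18 = 1.999.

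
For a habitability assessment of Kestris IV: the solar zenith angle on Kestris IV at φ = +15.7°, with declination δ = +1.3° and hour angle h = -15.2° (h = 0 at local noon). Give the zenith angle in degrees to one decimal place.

θ_z = 20.8°

cos θ_z = sin φ sin δ + cos φ cos δ cos h = 0.006139 + 0.928774 = 0.934913.
θ_z = arccos(0.934913) = 20.8°.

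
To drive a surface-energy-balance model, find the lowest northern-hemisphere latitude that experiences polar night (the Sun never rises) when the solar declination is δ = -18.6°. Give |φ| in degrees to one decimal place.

|φ| = 71.4°

Polar night requires cos H₀ = −tan φ tan δ ≥ 1, i.e. tan φ tan δ ≤ −1.
The boundary is |tan φ| · |tan δ| = 1, so |φ| = 90° − |δ| = 90° − 18.6° = 71.4° in the northern hemisphere.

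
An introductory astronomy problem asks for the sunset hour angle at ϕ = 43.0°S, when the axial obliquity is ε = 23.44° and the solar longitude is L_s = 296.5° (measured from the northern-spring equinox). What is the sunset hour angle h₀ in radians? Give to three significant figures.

h₀ = 1.93 rad

Solar declination: sin δ = sin ε · sin L_s = sin 23.44° × sin 296.5° = -0.35599, so δ = -20.854°.
cos h₀ = −tan ϕ · tan δ = −tan(-43.0°) × tan(-20.854°) = -0.3552, so h₀ = 1.9340 rad = 110.81°.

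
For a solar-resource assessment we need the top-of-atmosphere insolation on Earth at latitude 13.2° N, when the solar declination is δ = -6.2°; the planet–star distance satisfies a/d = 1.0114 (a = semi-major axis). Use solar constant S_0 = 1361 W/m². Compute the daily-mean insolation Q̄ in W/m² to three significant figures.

Q̄ ≈ 412 W/m²

cos h₀ = −tan(+13.2°) tan(-6.200°) = 0.0255, h₀ = 1.5453 rad.
Bracket: h₀ sin ϕ sin δ + cos ϕ cos δ sin h₀ = 1.5453×0.22835×-0.10800 + 0.97358×0.99415×0.99968 = -0.038110 + 0.967575 = 0.929465.
Inverse-square distance factor (a/d)² = 1.0114² = 1.022930.
Q̄ = (S_0/π) × 1.022930 × [bracket] = (1361/π) × 1.022930 × 0.929465 = 411.9 W/m².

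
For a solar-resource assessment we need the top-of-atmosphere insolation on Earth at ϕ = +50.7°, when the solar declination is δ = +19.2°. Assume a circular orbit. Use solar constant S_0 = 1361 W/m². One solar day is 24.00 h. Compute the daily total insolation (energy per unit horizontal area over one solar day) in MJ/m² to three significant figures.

39.4 MJ/m²

cos h₀ = −tan(+50.7°) tan(+19.200°) = -0.4255, h₀ = 2.0103 rad.
Bracket: h₀ sin ϕ sin δ + cos ϕ cos δ sin h₀ = 2.0103×0.77384×0.32887 + 0.63338×0.94438×0.90498 = 0.511607 + 0.541315 = 1.052922.
Q̄ = (S_0/π) × [bracket] = (1361/π) × 1.052922 = 456.15 W/m².
Daily total = Q̄ × 24.00 h × 3600 s/h = 456.15 × 24.00 × 3600 / 10⁶ = 39.41 MJ/m².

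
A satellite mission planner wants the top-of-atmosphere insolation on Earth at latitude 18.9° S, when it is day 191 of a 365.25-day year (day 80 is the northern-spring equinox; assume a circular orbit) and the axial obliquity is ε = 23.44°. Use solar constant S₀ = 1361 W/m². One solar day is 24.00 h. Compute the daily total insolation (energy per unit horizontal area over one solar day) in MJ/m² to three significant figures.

Solar longitude: λ_s = 360° × (191 − 80)/365.25 = 109.405°.
sin δ = sin 23.44° × sin 109.405° = 0.37519, so δ = +22.036°.
cos H₀ = −tan(-18.9°) tan(+22.036°) = 0.1386, H₀ = 1.4318 rad.
Bracket: H₀ sin φ sin δ + cos φ cos δ sin H₀ = 1.4318×-0.32392×0.37519 + 0.94609×0.92695×0.99035 = -0.174009 + 0.868515 = 0.694506.
Q̄ = (S₀/π) × [bracket] = (1361/π) × 0.694506 = 300.87 W/m².
Daily total = Q̄ × 24.00 h × 3600 s/h = 300.87 × 24.00 × 3600 / 10⁶ = 26.00 MJ/m².

26.0 MJ/m²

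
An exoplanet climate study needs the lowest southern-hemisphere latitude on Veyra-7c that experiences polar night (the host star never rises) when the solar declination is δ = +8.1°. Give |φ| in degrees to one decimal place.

|φ| = 81.9°

Polar night requires cos H₀ = −tan φ tan δ ≥ 1, i.e. tan φ tan δ ≤ −1.
The boundary is |tan φ| · |tan δ| = 1, so |φ| = 90° − |δ| = 90° − 8.1° = 81.9° in the southern hemisphere.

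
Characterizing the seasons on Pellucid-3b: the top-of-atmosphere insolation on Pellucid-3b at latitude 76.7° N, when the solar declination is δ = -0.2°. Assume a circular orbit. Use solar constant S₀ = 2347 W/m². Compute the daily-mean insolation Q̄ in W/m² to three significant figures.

cos H₀ = −tan(+76.7°) tan(-0.200°) = 0.0148, H₀ = 1.5560 rad.
Bracket: H₀ sin φ sin δ + cos φ cos δ sin H₀ = 1.5560×0.97318×-0.00349 + 0.23005×0.99999×0.99989 = -0.005285 + 0.230022 = 0.224737.
Q̄ = (S₀/π) × [bracket] = (2347/π) × 0.224737 = 167.9 W/m².

Q̄ ≈ 168 W/m²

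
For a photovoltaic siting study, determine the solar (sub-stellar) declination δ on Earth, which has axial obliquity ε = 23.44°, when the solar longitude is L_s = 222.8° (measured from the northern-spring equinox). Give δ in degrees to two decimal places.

sin δ = sin ε · sin L_s = sin 23.44° × sin 222.8° = -0.270274.
δ = arcsin(-0.270274) = -15.68°.

δ = -15.68°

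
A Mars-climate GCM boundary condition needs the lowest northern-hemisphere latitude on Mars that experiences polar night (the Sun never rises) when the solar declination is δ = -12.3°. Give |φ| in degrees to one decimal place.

|φ| = 77.7°

Polar night requires cos H₀ = −tan φ tan δ ≥ 1, i.e. tan φ tan δ ≤ −1.
The boundary is |tan φ| · |tan δ| = 1, so |φ| = 90° − |δ| = 90° − 12.3° = 77.7° in the northern hemisphere.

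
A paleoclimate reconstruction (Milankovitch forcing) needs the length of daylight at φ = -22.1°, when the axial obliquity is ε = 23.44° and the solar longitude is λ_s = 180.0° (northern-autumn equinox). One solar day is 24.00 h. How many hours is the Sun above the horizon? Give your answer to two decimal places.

Solar declination: sin δ = sin ε · sin λ_s = sin 23.44° × sin 180.0° = 0.00000, so δ = +0.000°.
cos H₀ = −tan φ · tan δ = −tan(-22.1°) × tan(+0.000°) = 0.0000, so H₀ = 1.5708 rad = 90.00°.
Daylight = 2H₀/(2π) × 24.00 h = (1.5708/π) × 24.00 = 12.00 h.

12.00 h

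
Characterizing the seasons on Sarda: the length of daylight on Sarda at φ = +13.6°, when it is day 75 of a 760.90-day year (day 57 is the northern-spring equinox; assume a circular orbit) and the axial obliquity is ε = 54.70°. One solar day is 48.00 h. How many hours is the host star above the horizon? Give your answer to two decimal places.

Solar longitude: λ_s = 360° × (75 − 57)/760.90 = 8.516°.
sin δ = sin 54.70° × sin 8.516° = 0.12086, so δ = +6.942°.
cos H₀ = −tan φ · tan δ = −tan(+13.6°) × tan(+6.942°) = -0.0295, so H₀ = 1.6003 rad = 91.69°.
Daylight = 2H₀/(2π) × 48.00 h = (1.6003/π) × 48.00 = 24.45 h.

24.45 h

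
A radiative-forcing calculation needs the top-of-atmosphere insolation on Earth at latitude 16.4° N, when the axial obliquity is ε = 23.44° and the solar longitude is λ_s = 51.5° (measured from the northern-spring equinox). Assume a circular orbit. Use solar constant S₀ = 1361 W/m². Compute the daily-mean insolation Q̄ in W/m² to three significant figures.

Q̄ ≈ 457 W/m²

Solar declination: sin δ = sin ε · sin λ_s = sin 23.44° × sin 51.5° = 0.31131, so δ = +18.138°.
cos H₀ = −tan(+16.4°) tan(+18.138°) = -0.0964, H₀ = 1.6674 rad.
Bracket: H₀ sin φ sin δ + cos φ cos δ sin H₀ = 1.6674×0.28234×0.31131 + 0.95931×0.95031×0.99534 = 0.146557 + 0.907394 = 1.053951.
Q̄ = (S₀/π) × [bracket] = (1361/π) × 1.053951 = 456.6 W/m².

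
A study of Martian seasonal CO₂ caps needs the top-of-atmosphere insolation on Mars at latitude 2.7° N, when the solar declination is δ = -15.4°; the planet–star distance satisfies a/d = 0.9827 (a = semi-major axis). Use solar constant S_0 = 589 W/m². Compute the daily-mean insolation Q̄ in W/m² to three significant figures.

Q̄ ≈ 171 W/m²

cos h₀ = −tan(+2.7°) tan(-15.400°) = 0.0130, h₀ = 1.5578 rad.
Bracket: h₀ sin ϕ sin δ + cos ϕ cos δ sin h₀ = 1.5578×0.04711×-0.26556 + 0.99889×0.96410×0.99992 = -0.019489 + 0.962953 = 0.943464.
Inverse-square distance factor (a/d)² = 0.9827² = 0.965699.
Q̄ = (S_0/π) × 0.965699 × [bracket] = (589/π) × 0.965699 × 0.943464 = 170.8 W/m².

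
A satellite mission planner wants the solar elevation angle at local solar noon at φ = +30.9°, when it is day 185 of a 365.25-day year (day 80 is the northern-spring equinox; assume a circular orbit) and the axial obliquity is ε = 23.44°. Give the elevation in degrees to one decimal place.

81.9°

Solar longitude: λ_s = 360° × (185 − 80)/365.25 = 103.491°.
sin δ = sin 23.44° × sin 103.491° = 0.38681, so δ = +22.756°.
At local noon the hour angle is zero, so the zenith angle equals |φ − δ| = |+30.9° − (+22.756°)| = 8.144°.
Elevation = 90° − 8.144° = 81.9°.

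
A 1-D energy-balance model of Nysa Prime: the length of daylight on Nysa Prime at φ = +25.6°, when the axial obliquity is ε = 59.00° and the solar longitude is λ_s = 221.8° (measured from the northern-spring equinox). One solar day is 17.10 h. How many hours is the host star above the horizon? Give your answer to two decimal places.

Solar declination: sin δ = sin ε · sin λ_s = sin 59.00° × sin 221.8° = -0.57133, so δ = -34.843°.
cos H₀ = −tan φ · tan δ = −tan(+25.6°) × tan(-34.843°) = 0.3335, so H₀ = 1.2308 rad = 70.52°.
Daylight = 2H₀/(2π) × 17.10 h = (1.2308/π) × 17.10 = 6.70 h.

6.70 h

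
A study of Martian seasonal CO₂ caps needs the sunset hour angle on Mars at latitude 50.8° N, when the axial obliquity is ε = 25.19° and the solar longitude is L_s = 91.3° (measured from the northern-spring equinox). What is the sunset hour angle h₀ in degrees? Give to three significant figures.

Solar declination: sin δ = sin ε · sin L_s = sin 25.19° × sin 91.3° = 0.42551, so δ = +25.183°.
cos h₀ = −tan ϕ · tan δ = −tan(+50.8°) × tan(+25.183°) = -0.5765, so h₀ = 2.1853 rad = 125.21°.

h₀ = 125°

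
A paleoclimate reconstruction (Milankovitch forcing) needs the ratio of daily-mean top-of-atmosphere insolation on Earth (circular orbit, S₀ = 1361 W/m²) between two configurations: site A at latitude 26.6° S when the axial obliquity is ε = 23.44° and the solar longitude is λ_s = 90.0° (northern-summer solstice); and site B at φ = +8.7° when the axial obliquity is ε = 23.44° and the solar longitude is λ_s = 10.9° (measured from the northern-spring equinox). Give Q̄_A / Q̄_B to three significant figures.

Q̄_A / Q̄_B ≈ 0.558

— Configuration A (φ=-26.6°):
Solar declination: sin δ = sin ε · sin λ_s = sin 23.44° × sin 90.0° = 0.39779, so δ = +23.440°.
cos H₀ = −tan(-26.6°) tan(+23.440°) = 0.2171, H₀ = 1.3519 rad.
Bracket: H₀ sin φ sin δ + cos φ cos δ sin H₀ = 1.3519×-0.44776×0.39779 + 0.89415×0.91748×0.97615 = -0.240793 + 0.800799 = 0.560006.
Q̄ = (S₀/π) × [bracket] = (1361/π) × 0.560006 = 242.61 W/m².
— Configuration B (φ=+8.7°):
Solar declination: sin δ = sin ε · sin λ_s = sin 23.44° × sin 10.9° = 0.07522, so δ = +4.314°.
cos H₀ = −tan(+8.7°) tan(+4.314°) = -0.0115, H₀ = 1.5823 rad.
Bracket: H₀ sin φ sin δ + cos φ cos δ sin H₀ = 1.5823×0.15126×0.07522 + 0.98849×0.99717×0.99993 = 0.018003 + 0.985624 = 1.003627.
Q̄ = (S₀/π) × [bracket] = (1361/π) × 1.003627 = 434.79 W/m².
Ratio Q̄_A / Q̄_B = 242.61 / 434.79 = 0.5580.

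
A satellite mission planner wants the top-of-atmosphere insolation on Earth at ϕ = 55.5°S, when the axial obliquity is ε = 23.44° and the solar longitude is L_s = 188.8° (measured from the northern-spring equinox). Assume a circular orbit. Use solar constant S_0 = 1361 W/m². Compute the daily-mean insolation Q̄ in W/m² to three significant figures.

Q̄ ≈ 280 W/m²

Solar declination: sin δ = sin ε · sin L_s = sin 23.44° × sin 188.8° = -0.06086, so δ = -3.489°.
cos h₀ = −tan(-55.5°) tan(-3.489°) = -0.0887, h₀ = 1.6596 rad.
Bracket: h₀ sin ϕ sin δ + cos ϕ cos δ sin h₀ = 1.6596×-0.82413×-0.06086 + 0.56641×0.99815×0.99606 = 0.083240 + 0.563135 = 0.646375.
Q̄ = (S_0/π) × [bracket] = (1361/π) × 0.646375 = 280.0 W/m².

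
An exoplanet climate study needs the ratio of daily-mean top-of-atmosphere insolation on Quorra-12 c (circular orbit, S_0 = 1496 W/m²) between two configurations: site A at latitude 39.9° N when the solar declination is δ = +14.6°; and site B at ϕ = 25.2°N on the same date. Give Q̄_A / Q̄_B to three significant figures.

Q̄_A / Q̄_B ≈ 0.965

— Configuration A (ϕ=+39.9°):
cos h₀ = −tan(+39.9°) tan(+14.600°) = -0.2178, h₀ = 1.7904 rad.
Bracket: h₀ sin ϕ sin δ + cos ϕ cos δ sin h₀ = 1.7904×0.64145×0.25207 + 0.76717×0.96771×0.97599 = 0.289490 + 0.724573 = 1.014063.
Q̄ = (S_0/π) × [bracket] = (1496/π) × 1.014063 = 482.89 W/m².
— Configuration B (ϕ=+25.2°):
cos h₀ = −tan(+25.2°) tan(+14.600°) = -0.1226, h₀ = 1.6937 rad.
Bracket: h₀ sin ϕ sin δ + cos ϕ cos δ sin h₀ = 1.6937×0.42578×0.25207 + 0.90483×0.96771×0.99246 = 0.181779 + 0.869011 = 1.050790.
Q̄ = (S_0/π) × [bracket] = (1496/π) × 1.050790 = 500.38 W/m².
Ratio Q̄_A / Q̄_B = 482.89 / 500.38 = 0.9650.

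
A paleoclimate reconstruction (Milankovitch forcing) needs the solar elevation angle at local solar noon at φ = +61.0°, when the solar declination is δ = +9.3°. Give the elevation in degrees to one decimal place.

At local noon the hour angle is zero, so the zenith angle equals |φ − δ| = |+61.0° − (+9.300°)| = 51.700°.
Elevation = 90° − 51.700° = 38.3°.

38.3°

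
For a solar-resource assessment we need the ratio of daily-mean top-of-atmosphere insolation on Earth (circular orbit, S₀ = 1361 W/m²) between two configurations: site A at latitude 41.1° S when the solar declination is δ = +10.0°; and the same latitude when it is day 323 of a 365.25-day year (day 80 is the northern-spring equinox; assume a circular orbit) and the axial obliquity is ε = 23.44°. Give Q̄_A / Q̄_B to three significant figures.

— Configuration A (φ=-41.1°):
cos H₀ = −tan(-41.1°) tan(+10.000°) = 0.1538, H₀ = 1.4164 rad.
Bracket: H₀ sin φ sin δ + cos φ cos δ sin H₀ = 1.4164×-0.65738×0.17365 + 0.75356×0.98481×0.98810 = -0.161688 + 0.733282 = 0.571594.
Q̄ = (S₀/π) × [bracket] = (1361/π) × 0.571594 = 247.63 W/m².
— Configuration B (φ=-41.1°):
Solar longitude: λ_s = 360° × (323 − 80)/365.25 = 239.507°.
sin δ = sin 23.44° × sin 239.507° = -0.34277, so δ = -20.046°.
cos H₀ = −tan(-41.1°) tan(-20.046°) = -0.3183, H₀ = 1.8947 rad.
Bracket: H₀ sin φ sin δ + cos φ cos δ sin H₀ = 1.8947×-0.65738×-0.34277 + 0.75356×0.93942×0.94799 = 0.426933 + 0.671091 = 1.098024.
Q̄ = (S₀/π) × [bracket] = (1361/π) × 1.098024 = 475.69 W/m².
Ratio Q̄_A / Q̄_B = 247.63 / 475.69 = 0.5206.

Q̄_A / Q̄_B ≈ 0.521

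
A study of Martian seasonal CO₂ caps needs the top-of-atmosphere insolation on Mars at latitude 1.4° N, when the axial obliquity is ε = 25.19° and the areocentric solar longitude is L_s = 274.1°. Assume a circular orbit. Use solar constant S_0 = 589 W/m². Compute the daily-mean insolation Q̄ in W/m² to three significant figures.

Q̄ ≈ 167 W/m²

sin δ = sin 25.19° × sin 274.1° = -0.42453, so δ = -25.121°.
cos h₀ = −tan(+1.4°) tan(-25.121°) = 0.0115, h₀ = 1.5593 rad.
Bracket: h₀ sin ϕ sin δ + cos ϕ cos δ sin h₀ = 1.5593×0.02443×-0.42453 + 0.99970×0.90541×0.99993 = -0.016172 + 0.905075 = 0.888903.
Q̄ = (S_0/π) × [bracket] = (589/π) × 0.888903 = 166.7 W/m².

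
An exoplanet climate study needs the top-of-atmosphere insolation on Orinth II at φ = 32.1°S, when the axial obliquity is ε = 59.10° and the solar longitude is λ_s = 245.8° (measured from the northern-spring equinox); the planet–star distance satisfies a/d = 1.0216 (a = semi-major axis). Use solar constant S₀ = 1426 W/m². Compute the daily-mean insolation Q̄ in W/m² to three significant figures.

Solar declination: sin δ = sin ε · sin λ_s = sin 59.10° × sin 245.8° = -0.78266, so δ = -51.505°.
cos H₀ = −tan(-32.1°) tan(-51.505°) = -0.7888, H₀ = 2.4796 rad.
Bracket: H₀ sin φ sin δ + cos φ cos δ sin H₀ = 2.4796×-0.53140×-0.78266 + 0.84712×0.62245×0.61471 = 1.031279 + 0.324130 = 1.355409.
Inverse-square distance factor (a/d)² = 1.0216² = 1.043667.
Q̄ = (S₀/π) × 1.043667 × [bracket] = (1426/π) × 1.043667 × 1.355409 = 642.1 W/m².

Q̄ ≈ 642 W/m²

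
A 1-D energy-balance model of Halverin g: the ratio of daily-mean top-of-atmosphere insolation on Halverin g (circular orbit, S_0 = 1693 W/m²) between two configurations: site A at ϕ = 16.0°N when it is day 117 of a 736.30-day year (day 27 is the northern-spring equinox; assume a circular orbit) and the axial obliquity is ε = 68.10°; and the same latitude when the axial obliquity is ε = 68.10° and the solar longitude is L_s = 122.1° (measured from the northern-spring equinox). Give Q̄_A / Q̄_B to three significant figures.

Q̄_A / Q̄_B ≈ 1.06

— Configuration A (ϕ=+16.0°):
Solar longitude: L_s = 360° × (117 − 27)/736.30 = 44.004°.
sin δ = sin 68.10° × sin 44.004° = 0.64457, so δ = +40.134°.
cos h₀ = −tan(+16.0°) tan(+40.134°) = -0.2418, h₀ = 1.8150 rad.
Bracket: h₀ sin ϕ sin δ + cos ϕ cos δ sin h₀ = 1.8150×0.27564×0.64457 + 0.96126×0.76454×0.97034 = 0.322470 + 0.713124 = 1.035594.
Q̄ = (S_0/π) × [bracket] = (1693/π) × 1.035594 = 558.08 W/m².
— Configuration B (ϕ=+16.0°):
Solar declination: sin δ = sin ε · sin L_s = sin 68.10° × sin 122.1° = 0.78599, so δ = +51.812°.
cos h₀ = −tan(+16.0°) tan(+51.812°) = -0.3646, h₀ = 1.9439 rad.
Bracket: h₀ sin ϕ sin δ + cos ϕ cos δ sin h₀ = 1.9439×0.27564×0.78599 + 0.96126×0.61824×0.93118 = 0.421146 + 0.553390 = 0.974536.
Q̄ = (S_0/π) × [bracket] = (1693/π) × 0.974536 = 525.18 W/m².
Ratio Q̄_A / Q̄_B = 558.08 / 525.18 = 1.063.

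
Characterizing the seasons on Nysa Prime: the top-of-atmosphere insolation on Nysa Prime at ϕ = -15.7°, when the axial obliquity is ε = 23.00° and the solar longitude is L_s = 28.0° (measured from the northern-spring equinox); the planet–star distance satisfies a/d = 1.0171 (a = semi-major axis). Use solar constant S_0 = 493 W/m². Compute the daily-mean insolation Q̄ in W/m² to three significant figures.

Q̄ ≈ 141 W/m²

Solar declination: sin δ = sin ε · sin L_s = sin 23.00° × sin 28.0° = 0.18344, so δ = +10.570°.
cos h₀ = −tan(-15.7°) tan(+10.570°) = 0.0525, h₀ = 1.5183 rad.
Bracket: h₀ sin ϕ sin δ + cos ϕ cos δ sin h₀ = 1.5183×-0.27060×0.18344 + 0.96269×0.98303×0.99862 = -0.075367 + 0.945047 = 0.869680.
Inverse-square distance factor (a/d)² = 1.0171² = 1.034492.
Q̄ = (S_0/π) × 1.034492 × [bracket] = (493/π) × 1.034492 × 0.869680 = 141.2 W/m².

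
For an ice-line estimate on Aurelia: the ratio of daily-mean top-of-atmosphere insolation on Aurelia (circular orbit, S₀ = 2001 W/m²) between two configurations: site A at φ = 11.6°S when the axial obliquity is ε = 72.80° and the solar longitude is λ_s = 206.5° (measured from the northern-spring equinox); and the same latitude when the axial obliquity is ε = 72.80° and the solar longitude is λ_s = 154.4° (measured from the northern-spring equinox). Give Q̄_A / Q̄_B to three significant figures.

— Configuration A (φ=-11.6°):
Solar declination: sin δ = sin ε · sin λ_s = sin 72.80° × sin 206.5° = -0.42624, so δ = -25.229°.
cos H₀ = −tan(-11.6°) tan(-25.229°) = -0.0967, H₀ = 1.6677 rad.
Bracket: H₀ sin φ sin δ + cos φ cos δ sin H₀ = 1.6677×-0.20108×-0.42624 + 0.97958×0.90461×0.99531 = 0.142936 + 0.881982 = 1.024918.
Q̄ = (S₀/π) × [bracket] = (2001/π) × 1.024918 = 652.81 W/m².
— Configuration B (φ=-11.6°):
Solar declination: sin δ = sin ε · sin λ_s = sin 72.80° × sin 154.4° = 0.41276, so δ = +24.378°.
cos H₀ = −tan(-11.6°) tan(+24.378°) = 0.0930, H₀ = 1.4776 rad.
Bracket: H₀ sin φ sin δ + cos φ cos δ sin H₀ = 1.4776×-0.20108×0.41276 + 0.97958×0.91084×0.99566 = -0.122638 + 0.888368 = 0.765730.
Q̄ = (S₀/π) × [bracket] = (2001/π) × 0.765730 = 487.72 W/m².
Ratio Q̄_A / Q̄_B = 652.81 / 487.72 = 1.338.

Q̄_A / Q̄_B ≈ 1.34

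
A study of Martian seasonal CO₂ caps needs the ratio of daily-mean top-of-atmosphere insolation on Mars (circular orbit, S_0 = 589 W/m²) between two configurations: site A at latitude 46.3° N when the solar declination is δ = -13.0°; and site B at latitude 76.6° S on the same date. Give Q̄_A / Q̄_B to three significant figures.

— Configuration A (ϕ=+46.3°):
cos h₀ = −tan(+46.3°) tan(-13.000°) = 0.2416, h₀ = 1.3268 rad.
Bracket: h₀ sin ϕ sin δ + cos ϕ cos δ sin h₀ = 1.3268×0.72297×-0.22495 + 0.69088×0.97437×0.97038 = -0.215780 + 0.653233 = 0.437453.
Q̄ = (S_0/π) × [bracket] = (589/π) × 0.437453 = 82.016 W/m².
— Configuration B (ϕ=-76.6°):
cos h₀ = −tan(-76.6°) tan(-13.000°) = -0.9691, h₀ = 2.8923 rad.
Bracket: h₀ sin ϕ sin δ + cos ϕ cos δ sin h₀ = 2.8923×-0.97278×-0.22495 + 0.23175×0.97437×0.24673 = 0.632913 + 0.055714 = 0.688627.
Q̄ = (S_0/π) × [bracket] = (589/π) × 0.688627 = 129.11 W/m².
Ratio Q̄_A / Q̄_B = 82.016 / 129.11 = 0.6352.

Q̄_A / Q̄_B ≈ 0.635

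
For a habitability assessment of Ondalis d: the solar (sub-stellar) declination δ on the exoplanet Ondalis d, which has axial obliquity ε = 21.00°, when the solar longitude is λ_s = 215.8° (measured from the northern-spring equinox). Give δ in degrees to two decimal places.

δ = -12.10°

sin δ = sin ε · sin λ_s = sin 21.00° × sin 215.8° = -0.209630.
δ = arcsin(-0.209630) = -12.10°.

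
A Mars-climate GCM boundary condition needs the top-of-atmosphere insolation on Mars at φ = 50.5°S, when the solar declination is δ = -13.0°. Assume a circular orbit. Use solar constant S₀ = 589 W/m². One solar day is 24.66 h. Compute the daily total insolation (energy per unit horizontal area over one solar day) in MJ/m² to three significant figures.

15.3 MJ/m²

cos H₀ = −tan(-50.5°) tan(-13.000°) = -0.2801, H₀ = 1.8547 rad.
Bracket: H₀ sin φ sin δ + cos φ cos δ sin H₀ = 1.8547×-0.77162×-0.22495 + 0.63608×0.97437×0.95998 = 0.321931 + 0.594974 = 0.916905.
Q̄ = (S₀/π) × [bracket] = (589/π) × 0.916905 = 171.91 W/m².
Daily total = Q̄ × 24.66 h × 3600 s/h = 171.91 × 24.66 × 3600 / 10⁶ = 15.26 MJ/m².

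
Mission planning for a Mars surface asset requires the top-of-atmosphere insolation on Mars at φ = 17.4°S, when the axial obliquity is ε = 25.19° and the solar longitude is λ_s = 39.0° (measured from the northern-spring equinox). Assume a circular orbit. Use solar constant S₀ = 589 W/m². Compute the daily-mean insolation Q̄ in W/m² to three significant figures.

Solar declination: sin δ = sin ε · sin λ_s = sin 25.19° × sin 39.0° = 0.26785, so δ = +15.537°.
cos H₀ = −tan(-17.4°) tan(+15.537°) = 0.0871, H₀ = 1.4836 rad.
Bracket: H₀ sin φ sin δ + cos φ cos δ sin H₀ = 1.4836×-0.29904×0.26785 + 0.95424×0.96346×0.99620 = -0.118833 + 0.915878 = 0.797045.
Q̄ = (S₀/π) × [bracket] = (589/π) × 0.797045 = 149.4 W/m².

Q̄ ≈ 149 W/m²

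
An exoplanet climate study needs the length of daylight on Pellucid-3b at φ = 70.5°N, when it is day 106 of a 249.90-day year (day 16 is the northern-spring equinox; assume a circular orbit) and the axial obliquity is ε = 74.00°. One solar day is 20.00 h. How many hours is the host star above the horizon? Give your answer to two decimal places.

20.00 h

Solar longitude: λ_s = 360° × (106 − 16)/249.90 = 129.652°.
sin δ = sin 74.00° × sin 129.652° = 0.74011, so δ = +47.741°.
Sunrise equation: cos H₀ = −tan φ · tan δ = -3.1079 ≤ −1, so the host star never sets (polar day) and H₀ = π.
Daylight = 2H₀/(2π) × 20.00 h = (3.1416/π) × 20.00 = 20.00 h.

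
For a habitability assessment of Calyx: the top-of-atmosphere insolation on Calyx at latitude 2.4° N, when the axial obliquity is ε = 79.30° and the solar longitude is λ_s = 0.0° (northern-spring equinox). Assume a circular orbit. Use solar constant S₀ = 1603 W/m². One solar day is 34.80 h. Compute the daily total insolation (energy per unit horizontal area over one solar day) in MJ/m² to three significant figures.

Solar declination: sin δ = sin ε · sin λ_s = sin 79.30° × sin 0.0° = 0.00000, so δ = +0.000°.
cos H₀ = −tan(+2.4°) tan(+0.000°) = -0.0000, H₀ = 1.5708 rad.
Bracket: H₀ sin φ sin δ + cos φ cos δ sin H₀ = 1.5708×0.04188×0.00000 + 0.99912×1.00000×1.00000 = 0.000000 + 0.999120 = 0.999120.
Q̄ = (S₀/π) × [bracket] = (1603/π) × 0.999120 = 509.80 W/m².
Daily total = Q̄ × 34.80 h × 3600 s/h = 509.80 × 34.80 × 3600 / 10⁶ = 63.87 MJ/m².

63.9 MJ/m²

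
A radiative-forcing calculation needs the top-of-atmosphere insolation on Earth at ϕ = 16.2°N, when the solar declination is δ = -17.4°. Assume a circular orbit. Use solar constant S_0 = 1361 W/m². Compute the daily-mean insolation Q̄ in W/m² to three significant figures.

cos h₀ = −tan(+16.2°) tan(-17.400°) = 0.0910, h₀ = 1.4796 rad.
Bracket: h₀ sin ϕ sin δ + cos ϕ cos δ sin h₀ = 1.4796×0.27899×-0.29904 + 0.96029×0.95424×0.99585 = -0.123442 + 0.912544 = 0.789102.
Q̄ = (S_0/π) × [bracket] = (1361/π) × 0.789102 = 341.9 W/m².

Q̄ ≈ 342 W/m²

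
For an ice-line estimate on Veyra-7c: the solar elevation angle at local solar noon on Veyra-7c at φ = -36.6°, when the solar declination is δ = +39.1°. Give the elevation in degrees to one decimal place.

At local noon the hour angle is zero, so the zenith angle equals |φ − δ| = |-36.6° − (+39.100°)| = 75.700°.
Elevation = 90° − 75.700° = 14.3°.

14.3°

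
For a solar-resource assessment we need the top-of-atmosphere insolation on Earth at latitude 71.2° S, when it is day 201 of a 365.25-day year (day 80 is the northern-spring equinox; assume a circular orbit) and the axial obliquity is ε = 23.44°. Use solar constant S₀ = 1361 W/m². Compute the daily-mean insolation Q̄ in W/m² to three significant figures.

Solar longitude: λ_s = 360° × (201 − 80)/365.25 = 119.261°.
sin δ = sin 23.44° × sin 119.261° = 0.34703, so δ = +20.306°.
cos H₀ = −tan(-71.2°) tan(+20.306°) = 1.0870 ≥ 1 ⇒ polar night, H₀ = 0 and Q̄ = 0.

Q̄ ≈ 0.00 W/m²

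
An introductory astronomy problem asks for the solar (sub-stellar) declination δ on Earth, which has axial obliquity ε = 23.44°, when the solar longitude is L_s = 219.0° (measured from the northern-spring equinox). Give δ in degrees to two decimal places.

sin δ = sin ε · sin L_s = sin 23.44° × sin 219.0° = -0.250336.
δ = arcsin(-0.250336) = -14.50°.

δ = -14.50°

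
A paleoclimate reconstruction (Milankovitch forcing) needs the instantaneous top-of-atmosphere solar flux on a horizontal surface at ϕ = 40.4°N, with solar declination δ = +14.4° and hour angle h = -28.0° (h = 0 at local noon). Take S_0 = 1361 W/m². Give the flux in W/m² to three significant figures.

1.11e+03 W/m²

cos θ_z = sin ϕ sin δ + cos ϕ cos δ cos h = 0.161181 + 0.651274 = 0.812455.
Flux = S_0 · cos θ_z = 1361 × 0.812455 = 1106 W/m².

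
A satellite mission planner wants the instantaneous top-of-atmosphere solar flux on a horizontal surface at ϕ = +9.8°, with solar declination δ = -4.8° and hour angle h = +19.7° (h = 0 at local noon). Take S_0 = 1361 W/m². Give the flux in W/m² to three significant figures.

cos θ_z = sin ϕ sin δ + cos ϕ cos δ cos h = -0.014243 + 0.924479 = 0.910236.
Flux = S_0 · cos θ_z = 1361 × 0.910236 = 1239 W/m².

1.24e+03 W/m²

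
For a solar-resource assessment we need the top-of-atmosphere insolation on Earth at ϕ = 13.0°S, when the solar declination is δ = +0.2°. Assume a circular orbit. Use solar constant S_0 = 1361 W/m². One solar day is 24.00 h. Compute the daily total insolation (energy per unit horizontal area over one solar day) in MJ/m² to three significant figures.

36.4 MJ/m²

cos h₀ = −tan(-13.0°) tan(+0.200°) = 0.0008, h₀ = 1.5700 rad.
Bracket: h₀ sin ϕ sin δ + cos ϕ cos δ sin h₀ = 1.5700×-0.22495×0.00349 + 0.97437×0.99999×1.00000 = -0.001233 + 0.974360 = 0.973127.
Q̄ = (S_0/π) × [bracket] = (1361/π) × 0.973127 = 421.58 W/m².
Daily total = Q̄ × 24.00 h × 3600 s/h = 421.58 × 24.00 × 3600 / 10⁶ = 36.42 MJ/m².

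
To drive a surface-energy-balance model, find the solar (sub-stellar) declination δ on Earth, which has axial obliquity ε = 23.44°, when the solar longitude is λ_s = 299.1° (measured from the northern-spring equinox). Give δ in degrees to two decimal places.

δ = -20.34°

sin δ = sin ε · sin λ_s = sin 23.44° × sin 299.1° = -0.347577.
δ = arcsin(-0.347577) = -20.34°.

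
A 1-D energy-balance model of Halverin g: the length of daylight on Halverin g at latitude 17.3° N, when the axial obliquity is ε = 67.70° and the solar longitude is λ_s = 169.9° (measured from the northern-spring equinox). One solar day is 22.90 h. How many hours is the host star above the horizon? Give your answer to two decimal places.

11.82 h

Solar declination: sin δ = sin ε · sin λ_s = sin 67.70° × sin 169.9° = 0.16225, so δ = +9.338°.
cos H₀ = −tan φ · tan δ = −tan(+17.3°) × tan(+9.338°) = -0.0512, so H₀ = 1.6220 rad = 92.94°.
Daylight = 2H₀/(2π) × 22.90 h = (1.6220/π) × 22.90 = 11.82 h.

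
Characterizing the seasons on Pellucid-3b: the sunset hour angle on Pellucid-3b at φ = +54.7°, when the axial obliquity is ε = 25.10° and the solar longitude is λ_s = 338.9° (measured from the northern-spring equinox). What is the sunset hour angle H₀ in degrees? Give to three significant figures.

H₀ = 77.4°

Solar declination: sin δ = sin ε · sin λ_s = sin 25.10° × sin 338.9° = -0.15271, so δ = -8.784°.
cos H₀ = −tan φ · tan δ = −tan(+54.7°) × tan(-8.784°) = 0.2182, so H₀ = 1.3508 rad = 77.39°.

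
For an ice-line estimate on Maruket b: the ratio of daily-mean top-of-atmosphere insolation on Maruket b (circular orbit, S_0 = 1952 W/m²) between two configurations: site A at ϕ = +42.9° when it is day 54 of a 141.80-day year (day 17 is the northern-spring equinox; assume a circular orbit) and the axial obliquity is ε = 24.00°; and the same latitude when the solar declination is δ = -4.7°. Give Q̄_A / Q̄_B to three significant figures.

Q̄_A / Q̄_B ≈ 1.80

— Configuration A (ϕ=+42.9°):
Solar longitude: L_s = 360° × (54 − 17)/141.80 = 93.935°.
sin δ = sin 24.00° × sin 93.935° = 0.40578, so δ = +23.940°.
cos h₀ = −tan(+42.9°) tan(+23.940°) = -0.4126, h₀ = 1.9961 rad.
Bracket: h₀ sin ϕ sin δ + cos ϕ cos δ sin h₀ = 1.9961×0.68072×0.40578 + 0.73254×0.91397×0.91093 = 0.551368 + 0.609885 = 1.161253.
Q̄ = (S_0/π) × [bracket] = (1952/π) × 1.161253 = 721.53 W/m².
— Configuration B (ϕ=+42.9°):
cos h₀ = −tan(+42.9°) tan(-4.700°) = 0.0764, h₀ = 1.4943 rad.
Bracket: h₀ sin ϕ sin δ + cos ϕ cos δ sin h₀ = 1.4943×0.68072×-0.08194 + 0.73254×0.99664×0.99708 = -0.083349 + 0.727947 = 0.644598.
Q̄ = (S_0/π) × [bracket] = (1952/π) × 0.644598 = 400.52 W/m².
Ratio Q̄_A / Q̄_B = 721.53 / 400.52 = 1.801.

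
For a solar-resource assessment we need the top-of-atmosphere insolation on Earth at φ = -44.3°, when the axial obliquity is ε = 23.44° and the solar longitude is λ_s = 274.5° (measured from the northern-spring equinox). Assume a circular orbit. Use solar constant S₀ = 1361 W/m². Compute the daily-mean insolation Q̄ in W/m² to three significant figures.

Solar declination: sin δ = sin ε · sin λ_s = sin 23.44° × sin 274.5° = -0.39656, so δ = -23.363°.
cos H₀ = −tan(-44.3°) tan(-23.363°) = -0.4216, H₀ = 2.0060 rad.
Bracket: H₀ sin φ sin δ + cos φ cos δ sin H₀ = 2.0060×-0.69842×-0.39656 + 0.71569×0.91801×0.90680 = 0.555593 + 0.595777 = 1.151370.
Q̄ = (S₀/π) × [bracket] = (1361/π) × 1.151370 = 498.8 W/m².

Q̄ ≈ 499 W/m²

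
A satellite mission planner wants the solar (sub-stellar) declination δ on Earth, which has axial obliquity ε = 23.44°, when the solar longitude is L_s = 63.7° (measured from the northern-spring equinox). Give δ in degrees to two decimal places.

δ = +20.89°

sin δ = sin ε · sin L_s = sin 23.44° × sin 63.7° = 0.356612.
δ = arcsin(0.356612) = +20.89°.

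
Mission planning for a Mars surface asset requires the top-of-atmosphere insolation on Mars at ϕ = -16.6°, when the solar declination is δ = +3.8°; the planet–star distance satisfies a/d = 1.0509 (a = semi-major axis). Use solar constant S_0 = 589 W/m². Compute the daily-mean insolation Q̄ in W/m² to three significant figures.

Q̄ ≈ 192 W/m²

cos h₀ = −tan(-16.6°) tan(+3.800°) = 0.0198, h₀ = 1.5510 rad.
Bracket: h₀ sin ϕ sin δ + cos ϕ cos δ sin h₀ = 1.5510×-0.28569×0.06627 + 0.95832×0.99780×0.99980 = -0.029365 + 0.956020 = 0.926655.
Inverse-square distance factor (a/d)² = 1.0509² = 1.104391.
Q̄ = (S_0/π) × 1.104391 × [bracket] = (589/π) × 1.104391 × 0.926655 = 191.9 W/m².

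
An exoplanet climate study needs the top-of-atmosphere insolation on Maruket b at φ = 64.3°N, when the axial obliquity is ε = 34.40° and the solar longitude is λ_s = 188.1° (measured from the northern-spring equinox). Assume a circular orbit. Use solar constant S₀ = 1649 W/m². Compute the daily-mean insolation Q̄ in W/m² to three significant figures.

Q̄ ≈ 171 W/m²

Solar declination: sin δ = sin ε · sin λ_s = sin 34.40° × sin 188.1° = -0.07960, so δ = -4.566°.
cos H₀ = −tan(+64.3°) tan(-4.566°) = 0.1659, H₀ = 1.4041 rad.
Bracket: H₀ sin φ sin δ + cos φ cos δ sin H₀ = 1.4041×0.90108×-0.07960 + 0.43366×0.99683×0.98614 = -0.100710 + 0.426294 = 0.325584.
Q̄ = (S₀/π) × [bracket] = (1649/π) × 0.325584 = 170.9 W/m².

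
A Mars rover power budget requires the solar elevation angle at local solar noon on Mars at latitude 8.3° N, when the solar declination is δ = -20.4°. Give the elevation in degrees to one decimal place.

At local noon the hour angle is zero, so the zenith angle equals |ϕ − δ| = |+8.3° − (-20.400°)| = 28.700°.
Elevation = 90° − 28.700° = 61.3°.

61.3°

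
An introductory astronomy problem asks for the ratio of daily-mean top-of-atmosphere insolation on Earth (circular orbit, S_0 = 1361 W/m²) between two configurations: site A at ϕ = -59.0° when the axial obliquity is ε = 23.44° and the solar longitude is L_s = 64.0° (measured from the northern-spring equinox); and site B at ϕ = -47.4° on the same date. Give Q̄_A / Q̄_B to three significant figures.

— Configuration A (ϕ=-59.0°):
Solar declination: sin δ = sin ε · sin L_s = sin 23.44° × sin 64.0° = 0.35753, so δ = +20.949°.
cos h₀ = −tan(-59.0°) tan(+20.949°) = 0.6371, h₀ = 0.8800 rad.
Bracket: h₀ sin ϕ sin δ + cos ϕ cos δ sin h₀ = 0.8800×-0.85717×0.35753 + 0.51504×0.93390×0.77074 = -0.269688 + 0.370723 = 0.101035.
Q̄ = (S_0/π) × [bracket] = (1361/π) × 0.101035 = 43.770 W/m².
— Configuration B (ϕ=-47.4°):
cos h₀ = −tan(-47.4°) tan(+20.949°) = 0.4163, h₀ = 1.1414 rad.
Bracket: h₀ sin ϕ sin δ + cos ϕ cos δ sin h₀ = 1.1414×-0.73610×0.35753 + 0.67688×0.93390×0.90921 = -0.300391 + 0.574746 = 0.274355.
Q̄ = (S_0/π) × [bracket] = (1361/π) × 0.274355 = 118.86 W/m².
Ratio Q̄_A / Q̄_B = 43.770 / 118.86 = 0.3682.

Q̄_A / Q̄_B ≈ 0.368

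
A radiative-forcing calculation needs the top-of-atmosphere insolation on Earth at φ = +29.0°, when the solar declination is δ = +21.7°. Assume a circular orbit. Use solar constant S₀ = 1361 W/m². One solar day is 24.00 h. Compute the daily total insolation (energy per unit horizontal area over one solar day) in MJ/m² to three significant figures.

41.7 MJ/m²

cos H₀ = −tan(+29.0°) tan(+21.700°) = -0.2206, H₀ = 1.7932 rad.
Bracket: H₀ sin φ sin δ + cos φ cos δ sin H₀ = 1.7932×0.48481×0.36975 + 0.87462×0.92913×0.97537 = 0.321446 + 0.792620 = 1.114066.
Q̄ = (S₀/π) × [bracket] = (1361/π) × 1.114066 = 482.64 W/m².
Daily total = Q̄ × 24.00 h × 3600 s/h = 482.64 × 24.00 × 3600 / 10⁶ = 41.70 MJ/m².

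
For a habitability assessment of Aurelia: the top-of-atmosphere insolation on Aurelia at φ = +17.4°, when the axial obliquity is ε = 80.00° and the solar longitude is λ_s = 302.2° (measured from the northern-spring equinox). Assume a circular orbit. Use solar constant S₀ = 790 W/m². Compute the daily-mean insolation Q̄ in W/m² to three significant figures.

Q̄ ≈ 49.3 W/m²

Solar declination: sin δ = sin ε · sin λ_s = sin 80.00° × sin 302.2° = -0.83334, so δ = -56.443°.
cos H₀ = −tan(+17.4°) tan(-56.443°) = 0.4724, H₀ = 1.0787 rad.
Bracket: H₀ sin φ sin δ + cos φ cos δ sin H₀ = 1.0787×0.29904×-0.83334 + 0.95424×0.55276×0.88136 = -0.268814 + 0.464887 = 0.196073.
Q̄ = (S₀/π) × [bracket] = (790/π) × 0.196073 = 49.31 W/m².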